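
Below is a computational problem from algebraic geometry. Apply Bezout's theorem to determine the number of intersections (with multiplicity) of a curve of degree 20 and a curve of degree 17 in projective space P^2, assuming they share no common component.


Bezout's theorem states the intersection count equals the product of degrees.
Intersection count = 20 * 17 = 340

340


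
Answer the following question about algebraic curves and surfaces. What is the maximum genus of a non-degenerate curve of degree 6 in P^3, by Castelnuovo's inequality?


Castelnuovo's bound: write d - 1 = m(r-1) + epsilon with 0 <= epsilon < r-1.
d - 1 = 6 - 1 = 5
r - 1 = 3 - 1 = 2
5 = 2*2 + 1, so m = 2, epsilon = 1
pi(d, r) = m(m-1)(r-1)/2 + m*epsilon
= 2*1*2/2 + 2*1
= 4/2 + 2
= 2 + 2 = 4

4


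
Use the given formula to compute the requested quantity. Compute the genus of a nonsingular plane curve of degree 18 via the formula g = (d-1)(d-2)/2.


Using the genus formula for smooth plane curves:
g = (d-1)(d-2)/2
g = (18-1)(18-2)/2
g = 17*16/2
g = 272/2 = 136

136


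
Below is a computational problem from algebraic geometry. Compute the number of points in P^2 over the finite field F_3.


P^2(F_3) has (q^(n+1) - 1)/(q - 1) points.
= 3^2 + 3^1 + 3^0
= 9 + 3 + 1
= 13

13


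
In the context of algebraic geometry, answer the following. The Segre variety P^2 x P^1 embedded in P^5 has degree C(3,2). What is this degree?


The degree of the Segre variety P^2 x P^1 is C(m+n, m).
= C(3, 2)
= 3

3


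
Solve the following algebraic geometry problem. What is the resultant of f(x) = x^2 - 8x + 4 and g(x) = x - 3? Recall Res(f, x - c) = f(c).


For Res(f, x - c), we evaluate f at x = c.
f(3) = 3^2 - 8*3 + 4
= 9 - 24 + 4
= -15 + 4 = -11
Res(f, g) = -11

-11


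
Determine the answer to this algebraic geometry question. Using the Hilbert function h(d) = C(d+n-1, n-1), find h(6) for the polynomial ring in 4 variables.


The Hilbert function for the polynomial ring in 4 variables is:
h(d) = C(d+n-1, n-1)
h(6) = C(6+4-1, 4-1) = C(9, 3)
= 9! / (3! * 6!)
= 84

84


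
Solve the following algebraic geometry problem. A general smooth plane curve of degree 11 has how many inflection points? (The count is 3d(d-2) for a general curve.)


For a general smooth plane curve C of degree d, the inflection points are
the intersection of C with its Hessian curve, which has degree 3(d-2).
By Bezout, the total intersection number is d * 3(d-2) = 11 * 27 = 297.
For a general curve every flex is ordinary, so each contributes
multiplicity 1 to C·Hess(C), and the number of distinct inflection
points is 3d(d-2).
Inflection points = 3*11*(11-2) = 3*11*9 = 297

297


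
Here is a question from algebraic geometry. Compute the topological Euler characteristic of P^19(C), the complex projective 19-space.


The complex projective space P^19 has one cell in each even real dimension 0, 2, ..., 38.
The cohomology groups are H^{2k}(P^19) = Z for k = 0,...,19, and 0 otherwise.
Euler characteristic = sum of Betti numbers = 1 per even-dimensional cohomology group.
chi(P^19) = 19 + 1 = 20

20


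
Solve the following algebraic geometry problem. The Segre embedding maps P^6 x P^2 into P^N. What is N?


The Segre embedding maps P^m x P^n into P^N via
all products of coordinates from each factor.
N = (m+1)(n+1) - 1
N = (6+1)(2+1) - 1
N = 7*3 - 1
N = 21 - 1 = 20

20


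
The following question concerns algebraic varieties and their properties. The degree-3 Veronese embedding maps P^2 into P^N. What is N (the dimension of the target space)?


The Veronese embedding v_d: P^n -> P^N maps each point to all
degree-d monomials in n+1 homogeneous coordinates.
N = C(n+d, d) - 1
N = C(2+3, 3) - 1
N = C(5, 3) - 1
C(5, 3) = 10
N = 10 - 1 = 9

9


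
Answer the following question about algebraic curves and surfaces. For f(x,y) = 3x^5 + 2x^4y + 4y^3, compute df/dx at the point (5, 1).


df/dx = 5*3*x^4 + 4*2*x^3*y
At (5,1): 5*3*5^4 + 4*2*5^3*1
= 9375 + 1000
= 10375

10375


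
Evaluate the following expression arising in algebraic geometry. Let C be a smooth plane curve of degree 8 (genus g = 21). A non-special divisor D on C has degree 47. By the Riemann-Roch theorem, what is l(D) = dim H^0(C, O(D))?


First, compute the genus of a smooth plane curve of degree 8:
g = (d-1)(d-2)/2 = (8-1)(8-2)/2 = 21
For a non-special divisor D (i.e., h^1(D) = 0), Riemann-Roch gives:
l(D) = deg(D) - g + 1
Since deg(D) = 47 >= 2g - 1 = 41, D is non-special.
l(D) = 47 - 21 + 1 = 27

27


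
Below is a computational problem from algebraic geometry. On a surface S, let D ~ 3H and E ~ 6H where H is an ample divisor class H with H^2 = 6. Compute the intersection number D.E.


Using bilinearity of the intersection pairing on a surface S:
(aH).(bH) = ab * (H.H)
We have H^2 = 6.
D.E = (3H).(6H) = 3*6*6
= 18*6
= 108

108


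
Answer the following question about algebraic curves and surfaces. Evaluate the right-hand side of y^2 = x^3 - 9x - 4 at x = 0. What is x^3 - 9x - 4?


Compute x^3 - 9x - 4 at x = 0:
x^3 = 0^3 = 0
(-9)*x = (-9)*0 = 0
Sum: 0 + 0 - 4 = -4

-4


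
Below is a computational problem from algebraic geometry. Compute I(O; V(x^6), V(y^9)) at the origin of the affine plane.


The intersection multiplicity of V(x^a) and V(y^b) at the origin is:
I(O; V(x^6), V(y^9)) = dim_k(k[x,y]/(x^6, y^9))
A basis for k[x,y]/(x^6, y^9) is the set of monomials x^i * y^j
where 0 <= i < 6 and 0 <= j < 9.
The number of such monomials is 6 * 9 = 54

54


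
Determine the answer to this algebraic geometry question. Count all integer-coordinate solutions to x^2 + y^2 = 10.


Systematically check integer values of x where x^2 <= 10.
For each valid x, check if 10 - x^2 is a perfect square.
x=1: 10 - 1 = 9, sqrt = 3 (valid)
x=3: 10 - 9 = 1, sqrt = 1 (valid)
Total integer solutions found: 8

8


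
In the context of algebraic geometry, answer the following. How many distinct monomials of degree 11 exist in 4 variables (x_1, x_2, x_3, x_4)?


The number of degree-11 monomials in 4 variables is C(d+n-1, n-1).
= C(11+4-1, 4-1) = C(14, 3)
= 364

364


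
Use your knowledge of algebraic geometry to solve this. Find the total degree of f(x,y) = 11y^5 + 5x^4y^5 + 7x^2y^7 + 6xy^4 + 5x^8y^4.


Examine each term for its total degree (sum of exponents).
  Term '11y^5' has total degree 0+5 = 5.
  Term '5x^4y^5' has total degree 4+5 = 9.
  Term '7x^2y^7' has total degree 2+7 = 9.
  Term '6xy^4' has total degree 1+4 = 5.
  Term '5x^8y^4' has total degree 8+4 = 12.
The maximum total degree among all terms is 12.

12


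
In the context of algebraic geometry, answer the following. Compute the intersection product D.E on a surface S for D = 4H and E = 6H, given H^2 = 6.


Using bilinearity of the intersection pairing on a surface S:
(aH).(bH) = ab * (H.H)
We have H^2 = 6.
D.E = (4H).(6H) = 4*6*6
= 24*6
= 144

144


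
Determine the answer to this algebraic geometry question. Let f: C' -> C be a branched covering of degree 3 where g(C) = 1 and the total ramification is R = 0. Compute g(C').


Riemann-Hurwitz formula: 2g' - 2 = d(2g - 2) + R
Given: d = 3, g = 1, R = 0
2g' - 2 = 3*(2*1 - 2) + 0
2g' - 2 = 3*0 + 0
2g' - 2 = 0 + 0 = 0
2g' = 2
g' = 1

1


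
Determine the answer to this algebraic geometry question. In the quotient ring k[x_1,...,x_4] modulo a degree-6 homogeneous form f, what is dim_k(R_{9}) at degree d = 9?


For R = k[x_1,...,x_n]/(f) with f homogeneous of degree e:
The Hilbert series is (1 - t^e)/(1 - t)^n.
So h(d) = C(d+n-1, n-1) - C(d-e+n-1, n-1) for d >= e.
With n=4, e=6, d=9:
C(9+4-1, 4-1) = C(12, 3) = 220
C(9-6+4-1, 4-1) = C(6, 3) = 20
h(9) = 220 - 20 = 200

200


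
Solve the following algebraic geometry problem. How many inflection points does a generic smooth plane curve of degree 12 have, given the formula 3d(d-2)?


For a general smooth plane curve C of degree d, the inflection points are
the intersection of C with its Hessian curve, which has degree 3(d-2).
By Bezout, the total intersection number is d * 3(d-2) = 12 * 30 = 360.
For a general curve every flex is ordinary, so each contributes
multiplicity 1 to C·Hess(C), and the number of distinct inflection
points is 3d(d-2).
Inflection points = 3*12*(12-2) = 3*12*10 = 360

360


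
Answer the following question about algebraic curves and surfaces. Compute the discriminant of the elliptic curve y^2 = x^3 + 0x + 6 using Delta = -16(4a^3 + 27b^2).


Compute each component:
4a^3 = 4*0^3 = 4*0 = 0
27b^2 = 27*6^2 = 27*36 = 972
4a^3 + 27b^2 = 0 + 972 = 972
Delta = -16*972 = -15552

-15552


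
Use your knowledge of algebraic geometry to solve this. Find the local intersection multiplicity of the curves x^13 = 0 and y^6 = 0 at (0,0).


The intersection multiplicity of V(x^a) and V(y^b) at the origin is:
I(O; V(x^13), V(y^6)) = dim_k(k[x,y]/(x^13, y^6))
A basis for k[x,y]/(x^13, y^6) is the set of monomials x^i * y^j
where 0 <= i < 13 and 0 <= j < 6.
The number of such monomials is 13 * 6 = 78

78


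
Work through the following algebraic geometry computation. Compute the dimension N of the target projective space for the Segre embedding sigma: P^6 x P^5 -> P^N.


The Segre embedding maps P^m x P^n into P^N via
all products of coordinates from each factor.
N = (m+1)(n+1) - 1
N = (6+1)(5+1) - 1
N = 7*6 - 1
N = 42 - 1 = 41

41


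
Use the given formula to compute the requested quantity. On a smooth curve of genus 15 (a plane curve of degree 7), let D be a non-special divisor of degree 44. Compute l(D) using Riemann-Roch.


First, compute the genus of a smooth plane curve of degree 7:
g = (d-1)(d-2)/2 = (7-1)(7-2)/2 = 15
For a non-special divisor D (i.e., h^1(D) = 0), Riemann-Roch gives:
l(D) = deg(D) - g + 1
Since deg(D) = 44 >= 2g - 1 = 29, D is non-special.
l(D) = 44 - 15 + 1 = 30

30


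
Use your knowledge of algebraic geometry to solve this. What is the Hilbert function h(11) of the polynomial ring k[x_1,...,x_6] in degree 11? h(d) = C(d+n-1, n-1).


The Hilbert function for the polynomial ring in 6 variables is:
h(d) = C(d+n-1, n-1)
h(11) = C(11+6-1, 6-1) = C(16, 5)
= 16! / (5! * 11!)
= 4368

4368


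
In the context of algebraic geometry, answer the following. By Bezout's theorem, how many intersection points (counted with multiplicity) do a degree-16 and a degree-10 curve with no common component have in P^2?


Bezout's theorem states the intersection count equals the product of degrees.
Intersection count = 16 * 10 = 160

160


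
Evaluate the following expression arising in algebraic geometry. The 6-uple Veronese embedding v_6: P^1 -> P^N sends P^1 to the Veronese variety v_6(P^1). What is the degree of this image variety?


The Veronese variety v_6(P^1) has degree d^r.
d^r = 6^1 = 6

6


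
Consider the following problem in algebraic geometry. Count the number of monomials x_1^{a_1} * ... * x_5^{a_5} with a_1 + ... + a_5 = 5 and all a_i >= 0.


The number of degree-5 monomials in 5 variables is C(d+n-1, n-1).
= C(5+5-1, 5-1) = C(9, 4)
= 126

126


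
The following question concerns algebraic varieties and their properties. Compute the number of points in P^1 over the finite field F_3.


P^1(F_3) has (q^(n+1) - 1)/(q - 1) points.
= 3^1 + 3^0
= 3 + 1
= 4

4


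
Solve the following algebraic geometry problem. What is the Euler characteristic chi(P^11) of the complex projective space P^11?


The complex projective space P^11 has one cell in each even real dimension 0, 2, ..., 22.
The cohomology groups are H^{2k}(P^11) = Z for k = 0,...,11, and 0 otherwise.
Euler characteristic = sum of Betti numbers = 1 per even-dimensional cohomology group.
chi(P^11) = 11 + 1 = 12

12


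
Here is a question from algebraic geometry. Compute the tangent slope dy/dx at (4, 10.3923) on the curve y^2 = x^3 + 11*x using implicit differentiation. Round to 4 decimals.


Using implicit differentiation of y^2 = x^3 + 11*x:
2y * dy/dx = 3x^2 + 11
dy/dx = (3x^2 + 11)/(2y)
Numerator: 3*4^2 + 11 = 59
Denominator: 2*10.3923 = 20.7846
dy/dx = 59/20.7846 = 2.8386

2.8386


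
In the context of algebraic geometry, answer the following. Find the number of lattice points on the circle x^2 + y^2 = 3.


Systematically check integer values of x where x^2 <= 3.
For each valid x, check if 3 - x^2 is a perfect square.
Total integer solutions found: 0

0


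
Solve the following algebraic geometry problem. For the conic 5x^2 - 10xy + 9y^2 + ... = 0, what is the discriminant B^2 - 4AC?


The discriminant of a conic Ax^2 + Bxy + Cy^2 + ... = 0 is B^2 - 4AC.
B^2 = (-10)^2 = 100
4AC = 4*5*9 = 180
Discriminant = 100 - 180 = -80

-80


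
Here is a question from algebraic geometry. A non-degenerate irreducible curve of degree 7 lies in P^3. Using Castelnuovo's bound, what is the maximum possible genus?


Castelnuovo's bound: write d - 1 = m(r-1) + epsilon with 0 <= epsilon < r-1.
d - 1 = 7 - 1 = 6
r - 1 = 3 - 1 = 2
6 = 3*2 + 0, so m = 3, epsilon = 0
pi(d, r) = m(m-1)(r-1)/2 + m*epsilon
= 3*2*2/2 + 3*0
= 12/2 + 0
= 6 + 0 = 6

6


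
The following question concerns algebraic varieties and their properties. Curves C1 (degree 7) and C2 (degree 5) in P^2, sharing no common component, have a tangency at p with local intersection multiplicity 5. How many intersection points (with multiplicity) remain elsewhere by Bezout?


By Bezout's theorem, the total intersection number is d1 * d2.
Total = 7 * 5 = 35
Intersection multiplicity at p = 5
Remaining intersections = 35 - 5 = 30

30


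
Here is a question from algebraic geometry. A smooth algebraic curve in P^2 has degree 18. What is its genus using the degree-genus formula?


Using the genus formula for smooth plane curves:
g = (d-1)(d-2)/2
g = (18-1)(18-2)/2
g = 17*16/2
g = 272/2 = 136

136


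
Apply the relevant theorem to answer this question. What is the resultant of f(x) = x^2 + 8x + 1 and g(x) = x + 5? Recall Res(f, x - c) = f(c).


For Res(f, x - c), we evaluate f at x = c.
f(-5) = (-5)^2 + 8*(-5) + 1
= 25 - 40 + 1
= -15 + 1 = -14
Res(f, g) = -14

-14


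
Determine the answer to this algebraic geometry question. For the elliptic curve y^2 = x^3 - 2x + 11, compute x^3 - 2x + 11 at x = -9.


Compute x^3 - 2x + 11 at x = -9:
x^3 = (-9)^3 = -729
(-2)*x = (-2)*(-9) = 18
Sum: -729 + 18 + 11 = -700

-700


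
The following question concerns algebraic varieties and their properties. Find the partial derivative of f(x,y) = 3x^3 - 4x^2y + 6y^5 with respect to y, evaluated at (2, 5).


df/dy = (-4)*x^2 + 5*6*y^4
At (2,5): (-4)*2^2 + 5*6*5^4
= -16 + 18750
= 18734

18734


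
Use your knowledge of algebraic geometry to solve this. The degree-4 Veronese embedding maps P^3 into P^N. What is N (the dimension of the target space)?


The Veronese embedding v_d: P^n -> P^N maps each point to all
degree-d monomials in n+1 homogeneous coordinates.
N = C(n+d, d) - 1
N = C(3+4, 4) - 1
N = C(7, 4) - 1
C(7, 4) = 35
N = 35 - 1 = 34

34


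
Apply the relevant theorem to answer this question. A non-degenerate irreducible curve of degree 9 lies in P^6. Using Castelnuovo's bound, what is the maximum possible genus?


Castelnuovo's bound: write d - 1 = m(r-1) + epsilon with 0 <= epsilon < r-1.
d - 1 = 9 - 1 = 8
r - 1 = 6 - 1 = 5
8 = 1*5 + 3, so m = 1, epsilon = 3
pi(d, r) = m(m-1)(r-1)/2 + m*epsilon
= 1*0*5/2 + 1*3
= 0/2 + 3
= 0 + 3 = 3

3


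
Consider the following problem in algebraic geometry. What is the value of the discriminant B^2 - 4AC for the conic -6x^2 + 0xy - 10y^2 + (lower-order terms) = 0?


The discriminant of a conic Ax^2 + Bxy + Cy^2 + ... = 0 is B^2 - 4AC.
B^2 = 0^2 = 0
4AC = 4*(-6)*(-10) = 240
Discriminant = 0 - 240 = -240

-240


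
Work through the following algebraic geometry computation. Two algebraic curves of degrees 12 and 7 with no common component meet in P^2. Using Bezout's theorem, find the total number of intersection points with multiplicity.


Bezout's theorem states the intersection count equals the product of degrees.
Intersection count = 12 * 7 = 84

84


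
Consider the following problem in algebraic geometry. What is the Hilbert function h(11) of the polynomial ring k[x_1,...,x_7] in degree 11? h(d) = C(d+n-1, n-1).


The Hilbert function for the polynomial ring in 7 variables is:
h(d) = C(d+n-1, n-1)
h(11) = C(11+7-1, 7-1) = C(17, 6)
= 17! / (6! * 11!)
= 12376

12376


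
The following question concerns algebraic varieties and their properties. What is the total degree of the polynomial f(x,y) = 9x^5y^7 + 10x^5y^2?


Examine each term for its total degree (sum of exponents).
  Term '9x^5y^7' has total degree 5+7 = 12.
  Term '10x^5y^2' has total degree 5+2 = 7.
The maximum total degree among all terms is 12.

12


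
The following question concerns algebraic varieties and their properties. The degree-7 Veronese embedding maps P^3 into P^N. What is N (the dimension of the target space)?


The Veronese embedding v_d: P^n -> P^N maps each point to all
degree-d monomials in n+1 homogeneous coordinates.
N = C(n+d, d) - 1
N = C(3+7, 7) - 1
N = C(10, 7) - 1
C(10, 7) = 120
N = 120 - 1 = 119

119


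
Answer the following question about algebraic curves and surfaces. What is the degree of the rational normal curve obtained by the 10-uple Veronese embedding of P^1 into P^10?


The rational normal curve in P^10 is the image of P^1 under the 10-uple Veronese.
A general hyperplane in P^10 pulls back to a degree-10 form on P^1, which has 10 zeros,
so the curve meets a general hyperplane in 10 points. Degree = 10.

10


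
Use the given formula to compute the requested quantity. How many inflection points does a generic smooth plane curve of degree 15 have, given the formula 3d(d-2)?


For a general smooth plane curve C of degree d, the inflection points are
the intersection of C with its Hessian curve, which has degree 3(d-2).
By Bezout, the total intersection number is d * 3(d-2) = 15 * 39 = 585.
For a general curve every flex is ordinary, so each contributes
multiplicity 1 to C·Hess(C), and the number of distinct inflection
points is 3d(d-2).
Inflection points = 3*15*(15-2) = 3*15*13 = 585

585


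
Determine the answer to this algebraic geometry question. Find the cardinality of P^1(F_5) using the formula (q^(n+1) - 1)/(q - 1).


P^1(F_5) has (q^(n+1) - 1)/(q - 1) points.
= 5^1 + 5^0
= 5 + 1
= 6

6


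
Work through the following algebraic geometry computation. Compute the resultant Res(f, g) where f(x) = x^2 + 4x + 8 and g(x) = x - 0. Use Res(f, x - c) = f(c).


For Res(f, x - c), we evaluate f at x = c.
f(0) = 0^2 + 4*0 + 8
= 0 + 0 + 8
= 0 + 8 = 8
Res(f, g) = 8

8


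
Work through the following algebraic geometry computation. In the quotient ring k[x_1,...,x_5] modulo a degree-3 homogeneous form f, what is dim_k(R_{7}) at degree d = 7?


For R = k[x_1,...,x_n]/(f) with f homogeneous of degree e:
The Hilbert series is (1 - t^e)/(1 - t)^n.
So h(d) = C(d+n-1, n-1) - C(d-e+n-1, n-1) for d >= e.
With n=5, e=3, d=7:
C(7+5-1, 5-1) = C(11, 4) = 330
C(7-3+5-1, 5-1) = C(8, 4) = 70
h(7) = 330 - 70 = 260

260


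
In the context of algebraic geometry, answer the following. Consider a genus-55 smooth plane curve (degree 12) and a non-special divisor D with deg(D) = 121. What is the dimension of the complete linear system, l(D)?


First, compute the genus of a smooth plane curve of degree 12:
g = (d-1)(d-2)/2 = (12-1)(12-2)/2 = 55
For a non-special divisor D (i.e., h^1(D) = 0), Riemann-Roch gives:
l(D) = deg(D) - g + 1
Since deg(D) = 121 >= 2g - 1 = 109, D is non-special.
l(D) = 121 - 55 + 1 = 67

67


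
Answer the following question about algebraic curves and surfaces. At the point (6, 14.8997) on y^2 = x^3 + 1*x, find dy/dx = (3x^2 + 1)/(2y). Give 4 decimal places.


Using implicit differentiation of y^2 = x^3 + 1*x:
2y * dy/dx = 3x^2 + 1
dy/dx = (3x^2 + 1)/(2y)
Numerator: 3*6^2 + 1 = 109
Denominator: 2*14.8997 = 29.7994
dy/dx = 109/29.7994 = 3.6578

3.6578


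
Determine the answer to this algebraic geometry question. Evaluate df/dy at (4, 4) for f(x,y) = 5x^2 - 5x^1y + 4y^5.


df/dy = (-5)*x^1 + 5*4*y^4
At (4,4): (-5)*4^1 + 5*4*4^4
= -20 + 5120
= 5100

5100


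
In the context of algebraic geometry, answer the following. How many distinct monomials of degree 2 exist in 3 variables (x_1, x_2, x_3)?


The number of degree-2 monomials in 3 variables is C(d+n-1, n-1).
= C(2+3-1, 3-1) = C(4, 2)
= 6

6


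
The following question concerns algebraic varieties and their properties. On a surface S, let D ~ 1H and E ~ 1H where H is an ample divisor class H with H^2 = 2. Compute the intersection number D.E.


Using bilinearity of the intersection pairing on a surface S:
(aH).(bH) = ab * (H.H)
We have H^2 = 2.
D.E = (1H).(1H) = 1*1*2
= 1*2
= 2

2


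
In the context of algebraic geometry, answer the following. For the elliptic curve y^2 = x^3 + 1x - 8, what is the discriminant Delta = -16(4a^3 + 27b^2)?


Compute each component:
4a^3 = 4*1^3 = 4*1 = 4
27b^2 = 27*(-8)^2 = 27*64 = 1728
4a^3 + 27b^2 = 4 + 1728 = 1732
Delta = -16*1732 = -27712

-27712


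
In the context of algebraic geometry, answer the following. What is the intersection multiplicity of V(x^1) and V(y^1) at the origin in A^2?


The intersection multiplicity of V(x^a) and V(y^b) at the origin is:
I(O; V(x^1), V(y^1)) = dim_k(k[x,y]/(x^1, y^1))
A basis for k[x,y]/(x^1, y^1) is the set of monomials x^i * y^j
where 0 <= i < 1 and 0 <= j < 1.
The number of such monomials is 1 * 1 = 1

1


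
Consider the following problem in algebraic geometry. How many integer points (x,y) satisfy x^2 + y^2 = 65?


Systematically check integer values of x where x^2 <= 65.
For each valid x, check if 65 - x^2 is a perfect square.
x=1: 65 - 1 = 64, sqrt = 8 (valid)
x=4: 65 - 16 = 49, sqrt = 7 (valid)
x=7: 65 - 49 = 16, sqrt = 4 (valid)
x=8: 65 - 64 = 1, sqrt = 1 (valid)
Total integer solutions found: 16

16


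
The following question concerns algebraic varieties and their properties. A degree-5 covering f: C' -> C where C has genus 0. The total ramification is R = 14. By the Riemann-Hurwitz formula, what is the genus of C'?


Riemann-Hurwitz formula: 2g' - 2 = d(2g - 2) + R
Given: d = 5, g = 0, R = 14
2g' - 2 = 5*(2*0 - 2) + 14
2g' - 2 = 5*(-2) + 14
2g' - 2 = -10 + 14 = 4
2g' = 6
g' = 3

3


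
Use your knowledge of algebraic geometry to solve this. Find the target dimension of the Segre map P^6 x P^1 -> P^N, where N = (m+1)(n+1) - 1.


The Segre embedding maps P^m x P^n into P^N via
all products of coordinates from each factor.
N = (m+1)(n+1) - 1
N = (6+1)(1+1) - 1
N = 7*2 - 1
N = 14 - 1 = 13

13


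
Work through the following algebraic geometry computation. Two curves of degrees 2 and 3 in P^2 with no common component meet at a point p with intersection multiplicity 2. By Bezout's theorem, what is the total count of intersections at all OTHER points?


By Bezout's theorem, the total intersection number is d1 * d2.
Total = 2 * 3 = 6
Intersection multiplicity at p = 2
Remaining intersections = 6 - 2 = 4

4


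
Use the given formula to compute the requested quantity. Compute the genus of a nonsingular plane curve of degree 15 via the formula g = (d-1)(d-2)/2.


Using the genus formula for smooth plane curves:
g = (d-1)(d-2)/2
g = (15-1)(15-2)/2
g = 14*13/2
g = 182/2 = 91

91


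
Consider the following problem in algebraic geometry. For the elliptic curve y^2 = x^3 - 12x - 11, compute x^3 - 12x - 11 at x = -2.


Compute x^3 - 12x - 11 at x = -2:
x^3 = (-2)^3 = -8
(-12)*x = (-12)*(-2) = 24
Sum: -8 + 24 - 11 = 5

5


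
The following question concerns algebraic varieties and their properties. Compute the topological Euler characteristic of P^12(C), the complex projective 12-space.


The complex projective space P^12 has one cell in each even real dimension 0, 2, ..., 24.
The cohomology groups are H^{2k}(P^12) = Z for k = 0,...,12, and 0 otherwise.
Euler characteristic = sum of Betti numbers = 1 per even-dimensional cohomology group.
chi(P^12) = 12 + 1 = 13

13


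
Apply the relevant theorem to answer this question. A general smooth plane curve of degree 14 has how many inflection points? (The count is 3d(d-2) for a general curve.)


For a general smooth plane curve C of degree d, the inflection points are
the intersection of C with its Hessian curve, which has degree 3(d-2).
By Bezout, the total intersection number is d * 3(d-2) = 14 * 36 = 504.
For a general curve every flex is ordinary, so each contributes
multiplicity 1 to C·Hess(C), and the number of distinct inflection
points is 3d(d-2).
Inflection points = 3*14*(14-2) = 3*14*12 = 504

504


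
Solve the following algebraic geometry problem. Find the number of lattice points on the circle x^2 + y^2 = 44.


Systematically check integer values of x where x^2 <= 44.
For each valid x, check if 44 - x^2 is a perfect square.
Total integer solutions found: 0

0


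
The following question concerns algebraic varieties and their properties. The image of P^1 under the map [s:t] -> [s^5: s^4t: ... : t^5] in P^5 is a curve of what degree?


The rational normal curve in P^5 is the image of P^1 under the 5-uple Veronese.
A general hyperplane in P^5 pulls back to a degree-5 form on P^1, which has 5 zeros,
so the curve meets a general hyperplane in 5 points. Degree = 5.

5


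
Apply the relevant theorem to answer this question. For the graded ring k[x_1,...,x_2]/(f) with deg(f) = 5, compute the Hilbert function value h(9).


For R = k[x_1,...,x_n]/(f) with f homogeneous of degree e:
The Hilbert series is (1 - t^e)/(1 - t)^n.
So h(d) = C(d+n-1, n-1) - C(d-e+n-1, n-1) for d >= e.
With n=2, e=5, d=9:
C(9+2-1, 2-1) = C(10, 1) = 10
C(9-5+2-1, 2-1) = C(5, 1) = 5
h(9) = 10 - 5 = 5

5


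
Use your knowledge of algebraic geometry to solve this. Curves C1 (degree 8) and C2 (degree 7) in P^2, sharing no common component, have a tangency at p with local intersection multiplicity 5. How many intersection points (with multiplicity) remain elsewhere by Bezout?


By Bezout's theorem, the total intersection number is d1 * d2.
Total = 8 * 7 = 56
Intersection multiplicity at p = 5
Remaining intersections = 56 - 5 = 51

51


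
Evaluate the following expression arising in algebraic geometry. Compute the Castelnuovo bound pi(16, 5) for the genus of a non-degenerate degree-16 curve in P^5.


Castelnuovo's bound: write d - 1 = m(r-1) + epsilon with 0 <= epsilon < r-1.
d - 1 = 16 - 1 = 15
r - 1 = 5 - 1 = 4
15 = 3*4 + 3, so m = 3, epsilon = 3
pi(d, r) = m(m-1)(r-1)/2 + m*epsilon
= 3*2*4/2 + 3*3
= 24/2 + 9
= 12 + 9 = 21

21


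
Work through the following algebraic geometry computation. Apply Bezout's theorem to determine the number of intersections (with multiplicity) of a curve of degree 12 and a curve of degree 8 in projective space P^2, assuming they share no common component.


Bezout's theorem states the intersection count equals the product of degrees.
Intersection count = 12 * 8 = 96

96


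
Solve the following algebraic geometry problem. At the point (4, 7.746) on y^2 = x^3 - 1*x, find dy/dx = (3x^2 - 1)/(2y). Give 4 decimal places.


Using implicit differentiation of y^2 = x^3 - 1*x:
2y * dy/dx = 3x^2 - 1
dy/dx = (3x^2 - 1)/(2y)
Numerator: 3*4^2 - 1 = 47
Denominator: 2*7.746 = 15.492
dy/dx = 47/15.492 = 3.0338

3.0338


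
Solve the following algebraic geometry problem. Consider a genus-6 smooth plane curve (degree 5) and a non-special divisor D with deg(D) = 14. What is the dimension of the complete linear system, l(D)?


First, compute the genus of a smooth plane curve of degree 5:
g = (d-1)(d-2)/2 = (5-1)(5-2)/2 = 6
For a non-special divisor D (i.e., h^1(D) = 0), Riemann-Roch gives:
l(D) = deg(D) - g + 1
Since deg(D) = 14 >= 2g - 1 = 11, D is non-special.
l(D) = 14 - 6 + 1 = 9

9


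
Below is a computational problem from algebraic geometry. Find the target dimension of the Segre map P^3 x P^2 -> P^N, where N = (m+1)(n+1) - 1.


The Segre embedding maps P^m x P^n into P^N via
all products of coordinates from each factor.
N = (m+1)(n+1) - 1
N = (3+1)(2+1) - 1
N = 4*3 - 1
N = 12 - 1 = 11

11


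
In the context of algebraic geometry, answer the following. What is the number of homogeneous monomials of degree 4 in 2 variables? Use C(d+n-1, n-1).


The number of degree-4 monomials in 2 variables is C(d+n-1, n-1).
= C(4+2-1, 2-1) = C(5, 1)
= 5

5


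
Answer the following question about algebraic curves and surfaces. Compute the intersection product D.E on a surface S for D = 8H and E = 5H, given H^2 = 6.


Using bilinearity of the intersection pairing on a surface S:
(aH).(bH) = ab * (H.H)
We have H^2 = 6.
D.E = (8H).(5H) = 8*5*6
= 40*6
= 240

240


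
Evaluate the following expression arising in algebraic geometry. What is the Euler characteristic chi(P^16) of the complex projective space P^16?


The complex projective space P^16 has one cell in each even real dimension 0, 2, ..., 32.
The cohomology groups are H^{2k}(P^16) = Z for k = 0,...,16, and 0 otherwise.
Euler characteristic = sum of Betti numbers = 1 per even-dimensional cohomology group.
chi(P^16) = 16 + 1 = 17

17


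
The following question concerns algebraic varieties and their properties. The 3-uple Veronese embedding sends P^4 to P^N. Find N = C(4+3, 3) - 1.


The Veronese embedding v_d: P^n -> P^N maps each point to all
degree-d monomials in n+1 homogeneous coordinates.
N = C(n+d, d) - 1
N = C(4+3, 3) - 1
N = C(7, 3) - 1
C(7, 3) = 35
N = 35 - 1 = 34

34


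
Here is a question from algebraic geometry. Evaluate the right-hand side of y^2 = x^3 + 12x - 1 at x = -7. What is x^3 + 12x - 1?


Compute x^3 + 12x - 1 at x = -7:
x^3 = (-7)^3 = -343
12*x = 12*(-7) = -84
Sum: -343 - 84 - 1 = -428

-428


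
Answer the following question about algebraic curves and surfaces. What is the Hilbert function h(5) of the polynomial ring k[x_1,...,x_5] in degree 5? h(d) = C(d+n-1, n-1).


The Hilbert function for the polynomial ring in 5 variables is:
h(d) = C(d+n-1, n-1)
h(5) = C(5+5-1, 5-1) = C(9, 4)
= 9! / (4! * 5!)
= 126

126


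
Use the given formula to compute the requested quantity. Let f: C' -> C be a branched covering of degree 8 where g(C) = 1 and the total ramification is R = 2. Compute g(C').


Riemann-Hurwitz formula: 2g' - 2 = d(2g - 2) + R
Given: d = 8, g = 1, R = 2
2g' - 2 = 8*(2*1 - 2) + 2
2g' - 2 = 8*0 + 2
2g' - 2 = 0 + 2 = 2
2g' = 4
g' = 2

2


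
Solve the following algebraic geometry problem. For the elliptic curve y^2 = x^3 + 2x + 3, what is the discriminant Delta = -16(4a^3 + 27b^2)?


Compute each component:
4a^3 = 4*2^3 = 4*8 = 32
27b^2 = 27*3^2 = 27*9 = 243
4a^3 + 27b^2 = 32 + 243 = 275
Delta = -16*275 = -4400

-4400


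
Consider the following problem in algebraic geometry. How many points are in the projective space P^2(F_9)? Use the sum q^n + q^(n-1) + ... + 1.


P^2(F_9) has (q^(n+1) - 1)/(q - 1) points.
= 9^2 + 9^1 + 9^0
= 81 + 9 + 1
= 91

91


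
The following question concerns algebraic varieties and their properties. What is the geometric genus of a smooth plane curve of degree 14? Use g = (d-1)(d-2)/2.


Using the genus formula for smooth plane curves:
g = (d-1)(d-2)/2
g = (14-1)(14-2)/2
g = 13*12/2
g = 156/2 = 78

78


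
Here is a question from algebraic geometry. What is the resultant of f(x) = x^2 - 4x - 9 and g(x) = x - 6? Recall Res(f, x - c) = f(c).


For Res(f, x - c), we evaluate f at x = c.
f(6) = 6^2 - 4*6 - 9
= 36 - 24 - 9
= 12 - 9 = 3
Res(f, g) = 3

3


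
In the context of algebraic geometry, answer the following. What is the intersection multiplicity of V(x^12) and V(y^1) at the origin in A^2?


The intersection multiplicity of V(x^a) and V(y^b) at the origin is:
I(O; V(x^12), V(y^1)) = dim_k(k[x,y]/(x^12, y^1))
A basis for k[x,y]/(x^12, y^1) is the set of monomials x^i * y^j
where 0 <= i < 12 and 0 <= j < 1.
The number of such monomials is 12 * 1 = 12

12


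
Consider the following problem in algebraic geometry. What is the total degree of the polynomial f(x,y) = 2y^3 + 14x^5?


Examine each term for its total degree (sum of exponents).
  Term '2y^3' has total degree 0+3 = 3.
  Term '14x^5' has total degree 5+0 = 5.
The maximum total degree among all terms is 5.

5


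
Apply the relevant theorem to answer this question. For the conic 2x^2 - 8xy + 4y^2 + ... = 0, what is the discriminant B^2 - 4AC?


The discriminant of a conic Ax^2 + Bxy + Cy^2 + ... = 0 is B^2 - 4AC.
B^2 = (-8)^2 = 64
4AC = 4*2*4 = 32
Discriminant = 64 - 32 = 32

32


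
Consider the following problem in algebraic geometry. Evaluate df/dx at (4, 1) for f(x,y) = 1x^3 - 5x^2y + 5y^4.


df/dx = 3*1*x^2 + 2*(-5)*x^1*y
At (4,1): 3*1*4^2 + 2*(-5)*4^1*1
= 48 - 40
= 8

8


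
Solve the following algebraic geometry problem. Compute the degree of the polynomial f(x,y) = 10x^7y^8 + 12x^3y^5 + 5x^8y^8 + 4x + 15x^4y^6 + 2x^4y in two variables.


Examine each term for its total degree (sum of exponents).
  Term '10x^7y^8' has total degree 7+8 = 15.
  Term '12x^3y^5' has total degree 3+5 = 8.
  Term '5x^8y^8' has total degree 8+8 = 16.
  Term '4x' has total degree 1+0 = 1.
  Term '15x^4y^6' has total degree 4+6 = 10.
  Term '2x^4y' has total degree 4+1 = 5.
The maximum total degree among all terms is 16.

16


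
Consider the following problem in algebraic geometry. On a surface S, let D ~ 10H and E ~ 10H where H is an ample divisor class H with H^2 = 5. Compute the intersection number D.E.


Using bilinearity of the intersection pairing on a surface S:
(aH).(bH) = ab * (H.H)
We have H^2 = 5.
D.E = (10H).(10H) = 10*10*5
= 100*5
= 500

500


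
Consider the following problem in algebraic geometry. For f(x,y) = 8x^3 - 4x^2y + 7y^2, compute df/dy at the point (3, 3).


df/dy = (-4)*x^2 + 2*7*y^1
At (3,3): (-4)*3^2 + 2*7*3^1
= -36 + 42
= 6

6


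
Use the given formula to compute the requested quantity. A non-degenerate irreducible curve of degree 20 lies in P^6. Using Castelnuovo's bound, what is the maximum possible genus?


Castelnuovo's bound: write d - 1 = m(r-1) + epsilon with 0 <= epsilon < r-1.
d - 1 = 20 - 1 = 19
r - 1 = 6 - 1 = 5
19 = 3*5 + 4, so m = 3, epsilon = 4
pi(d, r) = m(m-1)(r-1)/2 + m*epsilon
= 3*2*5/2 + 3*4
= 30/2 + 12
= 15 + 12 = 27

27


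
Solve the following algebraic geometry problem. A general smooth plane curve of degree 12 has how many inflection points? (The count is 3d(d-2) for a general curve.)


For a general smooth plane curve C of degree d, the inflection points are
the intersection of C with its Hessian curve, which has degree 3(d-2).
By Bezout, the total intersection number is d * 3(d-2) = 12 * 30 = 360.
For a general curve every flex is ordinary, so each contributes
multiplicity 1 to C·Hess(C), and the number of distinct inflection
points is 3d(d-2).
Inflection points = 3*12*(12-2) = 3*12*10 = 360

360


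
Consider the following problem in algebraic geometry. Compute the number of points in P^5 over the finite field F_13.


P^5(F_13) has (q^(n+1) - 1)/(q - 1) points.
= 13^5 + 13^4 + 13^3 + 13^2 + 13^1 + 13^0
= 371293 + 28561 + 2197 + 169 + 13 + 1
= 402234

402234


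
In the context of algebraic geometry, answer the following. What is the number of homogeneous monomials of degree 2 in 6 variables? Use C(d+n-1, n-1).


The number of degree-2 monomials in 6 variables is C(d+n-1, n-1).
= C(2+6-1, 6-1) = C(7, 5)
= 21

21


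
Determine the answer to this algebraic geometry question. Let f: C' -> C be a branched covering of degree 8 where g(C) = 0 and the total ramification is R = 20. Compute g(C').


Riemann-Hurwitz formula: 2g' - 2 = d(2g - 2) + R
Given: d = 8, g = 0, R = 20
2g' - 2 = 8*(2*0 - 2) + 20
2g' - 2 = 8*(-2) + 20
2g' - 2 = -16 + 20 = 4
2g' = 6
g' = 3

3


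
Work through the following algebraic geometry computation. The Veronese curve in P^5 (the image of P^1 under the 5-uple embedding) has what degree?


The rational normal curve in P^5 is the image of P^1 under the 5-uple Veronese.
A general hyperplane in P^5 pulls back to a degree-5 form on P^1, which has 5 zeros,
so the curve meets a general hyperplane in 5 points. Degree = 5.

5


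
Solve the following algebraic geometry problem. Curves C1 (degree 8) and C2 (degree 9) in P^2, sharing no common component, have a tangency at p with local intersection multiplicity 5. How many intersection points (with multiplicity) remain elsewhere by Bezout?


By Bezout's theorem, the total intersection number is d1 * d2.
Total = 8 * 9 = 72
Intersection multiplicity at p = 5
Remaining intersections = 72 - 5 = 67

67


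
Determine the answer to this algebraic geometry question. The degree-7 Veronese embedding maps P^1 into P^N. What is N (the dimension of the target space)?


The Veronese embedding v_d: P^n -> P^N maps each point to all
degree-d monomials in n+1 homogeneous coordinates.
N = C(n+d, d) - 1
N = C(1+7, 7) - 1
N = C(8, 7) - 1
C(8, 7) = 8
N = 8 - 1 = 7

7


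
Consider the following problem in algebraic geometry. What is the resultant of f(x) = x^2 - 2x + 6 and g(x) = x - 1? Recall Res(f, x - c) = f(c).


For Res(f, x - c), we evaluate f at x = c.
f(1) = 1^2 - 2*1 + 6
= 1 - 2 + 6
= -1 + 6 = 5
Res(f, g) = 5

5


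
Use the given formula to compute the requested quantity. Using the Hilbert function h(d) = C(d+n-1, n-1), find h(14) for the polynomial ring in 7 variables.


The Hilbert function for the polynomial ring in 7 variables is:
h(d) = C(d+n-1, n-1)
h(14) = C(14+7-1, 7-1) = C(20, 6)
= 20! / (6! * 14!)
= 38760

38760


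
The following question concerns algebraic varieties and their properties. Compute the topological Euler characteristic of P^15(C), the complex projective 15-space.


The complex projective space P^15 has one cell in each even real dimension 0, 2, ..., 30.
The cohomology groups are H^{2k}(P^15) = Z for k = 0,...,15, and 0 otherwise.
Euler characteristic = sum of Betti numbers = 1 per even-dimensional cohomology group.
chi(P^15) = 15 + 1 = 16

16


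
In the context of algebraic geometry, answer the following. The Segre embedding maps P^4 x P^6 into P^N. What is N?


The Segre embedding maps P^m x P^n into P^N via
all products of coordinates from each factor.
N = (m+1)(n+1) - 1
N = (4+1)(6+1) - 1
N = 5*7 - 1
N = 35 - 1 = 34

34


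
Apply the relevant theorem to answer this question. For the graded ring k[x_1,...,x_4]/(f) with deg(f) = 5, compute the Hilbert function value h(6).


For R = k[x_1,...,x_n]/(f) with f homogeneous of degree e:
The Hilbert series is (1 - t^e)/(1 - t)^n.
So h(d) = C(d+n-1, n-1) - C(d-e+n-1, n-1) for d >= e.
With n=4, e=5, d=6:
C(6+4-1, 4-1) = C(9, 3) = 84
C(6-5+4-1, 4-1) = C(4, 3) = 4
h(6) = 84 - 4 = 80

80


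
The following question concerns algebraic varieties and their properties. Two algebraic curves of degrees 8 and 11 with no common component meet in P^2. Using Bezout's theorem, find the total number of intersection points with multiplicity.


Bezout's theorem states the intersection count equals the product of degrees.
Intersection count = 8 * 11 = 88

88


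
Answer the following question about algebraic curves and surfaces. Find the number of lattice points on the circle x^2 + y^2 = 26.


Systematically check integer values of x where x^2 <= 26.
For each valid x, check if 26 - x^2 is a perfect square.
x=1: 26 - 1 = 25, sqrt = 5 (valid)
x=5: 26 - 25 = 1, sqrt = 1 (valid)
Total integer solutions found: 8

8


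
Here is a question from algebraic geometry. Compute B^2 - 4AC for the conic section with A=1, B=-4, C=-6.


The discriminant of a conic Ax^2 + Bxy + Cy^2 + ... = 0 is B^2 - 4AC.
B^2 = (-4)^2 = 16
4AC = 4*1*(-6) = -24
Discriminant = 16 + 24 = 40

40


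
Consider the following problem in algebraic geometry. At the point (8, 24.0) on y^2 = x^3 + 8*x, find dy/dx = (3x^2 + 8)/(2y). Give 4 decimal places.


Using implicit differentiation of y^2 = x^3 + 8*x:
2y * dy/dx = 3x^2 + 8
dy/dx = (3x^2 + 8)/(2y)
Numerator: 3*8^2 + 8 = 200
Denominator: 2*24.0 = 48.0
dy/dx = 200/48.0 = 4.1667

4.1667


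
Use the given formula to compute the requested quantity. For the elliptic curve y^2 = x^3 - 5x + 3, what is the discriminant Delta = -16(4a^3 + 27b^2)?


Compute each component:
4a^3 = 4*(-5)^3 = 4*(-125) = -500
27b^2 = 27*3^2 = 27*9 = 243
4a^3 + 27b^2 = -500 + 243 = -257
Delta = -16*(-257) = 4112

4112
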